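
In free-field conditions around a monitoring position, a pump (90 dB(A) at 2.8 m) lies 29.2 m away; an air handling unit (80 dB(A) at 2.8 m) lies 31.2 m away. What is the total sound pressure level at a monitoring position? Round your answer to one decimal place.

Apply inverse-square spreading to bring every level to the receiver, then sum 10^(L/10).
pump: 90 − 20·log₁₀(29.2/2.8) = 90 − 20.36 = 69.64 dB(A).
air handling unit: 80 − 20·log₁₀(31.2/2.8) = 80 − 20.94 = 59.06 dB(A).
Σ 10^(L/10) = 1.000e+07 → L_total = 10·log₁₀(1.000e+07) = 70.00 dB(A).

70.0 dB(A)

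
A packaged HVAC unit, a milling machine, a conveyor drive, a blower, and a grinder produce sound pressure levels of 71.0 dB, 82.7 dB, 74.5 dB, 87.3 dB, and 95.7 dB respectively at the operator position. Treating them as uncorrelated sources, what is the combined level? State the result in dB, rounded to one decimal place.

For uncorrelated sources the intensities add, so convert each level to linear form, sum, and take 10·log₁₀ of the total.
Σ 10^(L/10) = 10^(71.0/10) + 10^(82.7/10) + 10^(74.5/10) + 10^(87.3/10) + 10^(95.7/10) = 4.479e+09.
L_total = 10·log₁₀(4.479e+09) = 96.51 dB.

96.5 dB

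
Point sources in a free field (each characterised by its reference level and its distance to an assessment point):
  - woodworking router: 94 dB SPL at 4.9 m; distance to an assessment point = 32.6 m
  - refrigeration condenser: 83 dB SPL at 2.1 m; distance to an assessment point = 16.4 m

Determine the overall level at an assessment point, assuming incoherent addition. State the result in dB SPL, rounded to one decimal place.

77.8 dB SPL

Propagate each source to the receiver with L = L_ref − 20·log₁₀(r/r_ref), then add intensities.
woodworking router: 94 − 20·log₁₀(32.6/4.9) = 94 − 16.46 = 77.54 dB SPL.
refrigeration condenser: 83 − 20·log₁₀(16.4/2.1) = 83 − 17.85 = 65.15 dB SPL.
Σ 10^(L/10) = 6.002e+07 → L_total = 10·log₁₀(6.002e+07) = 77.78 dB SPL.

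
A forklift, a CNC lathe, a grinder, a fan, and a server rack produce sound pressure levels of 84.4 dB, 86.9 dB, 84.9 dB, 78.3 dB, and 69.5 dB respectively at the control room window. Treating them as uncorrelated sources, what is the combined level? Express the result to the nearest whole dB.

91 dB

Incoherent sources combine by intensity addition: L_total = 10·log₁₀(Σ 10^(L_i/10)).
Σ 10^(L/10) = 10^(84.4/10) + 10^(86.9/10) + 10^(84.9/10) + 10^(78.3/10) + 10^(69.5/10) = 1.151e+09.
L_total = 10·log₁₀(1.151e+09) = 90.61 dB.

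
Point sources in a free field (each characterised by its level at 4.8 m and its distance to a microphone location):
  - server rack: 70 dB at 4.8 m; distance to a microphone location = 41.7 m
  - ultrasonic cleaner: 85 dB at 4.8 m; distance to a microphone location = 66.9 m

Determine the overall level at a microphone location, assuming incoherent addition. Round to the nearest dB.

62 dB

First find each source's level at the receiver (point-source: −20·log₁₀(r/r_ref)), then combine on an intensity basis.
server rack: 70 − 20·log₁₀(41.7/4.8) = 70 − 18.78 = 51.22 dB.
ultrasonic cleaner: 85 − 20·log₁₀(66.9/4.8) = 85 − 22.88 = 62.12 dB.
Σ 10^(L/10) = 1.760e+06 → L_total = 10·log₁₀(1.760e+06) = 62.46 dB.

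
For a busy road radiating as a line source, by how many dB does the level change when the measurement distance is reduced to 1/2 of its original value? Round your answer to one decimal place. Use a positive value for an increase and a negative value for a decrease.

With cylindrical spreading the level changes by −10·log₁₀(r₂/r₁).
ΔL = −10·log₁₀(0.5) = +3.01 dB.

+3.0 dB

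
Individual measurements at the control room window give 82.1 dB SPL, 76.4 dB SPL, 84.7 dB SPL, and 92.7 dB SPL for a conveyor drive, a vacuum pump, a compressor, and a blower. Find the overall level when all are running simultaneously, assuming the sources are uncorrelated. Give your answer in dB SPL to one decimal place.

Incoherent sources combine by intensity addition: L_total = 10·log₁₀(Σ 10^(L_i/10)).
Σ 10^(L/10) = 10^(82.1/10) + 10^(76.4/10) + 10^(84.7/10) + 10^(92.7/10) = 2.363e+09.
L_total = 10·log₁₀(2.363e+09) = 93.73 dB SPL.

93.7 dB SPL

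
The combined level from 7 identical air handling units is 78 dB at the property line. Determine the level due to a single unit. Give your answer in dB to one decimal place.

Dividing the total intensity by 7 lowers the level by 10·log₁₀ 7 = 8.451 dB: L₁ = 78 − 8.451.

69.5 dB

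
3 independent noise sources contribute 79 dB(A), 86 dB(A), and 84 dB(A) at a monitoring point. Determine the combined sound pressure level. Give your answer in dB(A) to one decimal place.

88.6 dB(A)

For uncorrelated sources the intensities add, so convert each level to linear form, sum, and take 10·log₁₀ of the total.
Σ 10^(L/10) = 10^(79/10) + 10^(86/10) + 10^(84/10) = 7.287e+08.
L_total = 10·log₁₀(7.287e+08) = 88.63 dB(A).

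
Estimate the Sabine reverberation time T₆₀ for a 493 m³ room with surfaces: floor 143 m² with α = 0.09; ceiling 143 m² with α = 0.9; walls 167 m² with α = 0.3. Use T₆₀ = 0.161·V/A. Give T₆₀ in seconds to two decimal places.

A = Σ Sᵢαᵢ = 143·0.09 + 143·0.9 + 167·0.3 = 191.67 m².
T₆₀ = 0.161 × 493 / 191.67 = 0.414 s.

0.41 s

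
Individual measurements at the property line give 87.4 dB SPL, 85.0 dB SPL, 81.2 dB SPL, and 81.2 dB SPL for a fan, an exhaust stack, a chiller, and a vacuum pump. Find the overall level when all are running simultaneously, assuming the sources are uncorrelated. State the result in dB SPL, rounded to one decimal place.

90.5 dB SPL

Incoherent sources combine by intensity addition: L_total = 10·log₁₀(Σ 10^(L_i/10)).
Σ 10^(L/10) = 10^(87.4/10) + 10^(85.0/10) + 10^(81.2/10) + 10^(81.2/10) = 1.129e+09.
L_total = 10·log₁₀(1.129e+09) = 90.53 dB SPL.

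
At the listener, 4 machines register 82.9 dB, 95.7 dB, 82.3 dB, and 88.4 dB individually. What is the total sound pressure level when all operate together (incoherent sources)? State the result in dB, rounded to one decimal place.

96.8 dB

Incoherent sources combine by intensity addition: L_total = 10·log₁₀(Σ 10^(L_i/10)).
Σ 10^(L/10) = 10^(82.9/10) + 10^(95.7/10) + 10^(82.3/10) + 10^(88.4/10) = 4.772e+09.
L_total = 10·log₁₀(4.772e+09) = 96.79 dB.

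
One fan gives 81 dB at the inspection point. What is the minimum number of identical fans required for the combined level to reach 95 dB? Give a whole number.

The shortfall is 95 − 81 = 14.0 dB, and N units add 10·log₁₀ N, so need 10·log₁₀ N ≥ 14.0.
N ≥ 10^(14.0/10) = 25.119, so N = 26.

26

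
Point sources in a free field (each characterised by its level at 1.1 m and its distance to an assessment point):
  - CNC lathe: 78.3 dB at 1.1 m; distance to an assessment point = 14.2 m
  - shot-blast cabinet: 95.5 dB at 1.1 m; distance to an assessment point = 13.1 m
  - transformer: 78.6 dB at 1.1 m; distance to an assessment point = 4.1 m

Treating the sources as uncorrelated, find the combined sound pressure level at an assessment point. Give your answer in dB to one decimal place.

Propagate each source to the receiver with L = L_ref − 20·log₁₀(r/r_ref), then add intensities.
CNC lathe: 78.3 − 20·log₁₀(14.2/1.1) = 78.3 − 22.22 = 56.08 dB.
shot-blast cabinet: 95.5 − 20·log₁₀(13.1/1.1) = 95.5 − 21.52 = 73.98 dB.
transformer: 78.6 − 20·log₁₀(4.1/1.1) = 78.6 − 11.43 = 67.17 dB.
Σ 10^(L/10) = 3.064e+07 → L_total = 10·log₁₀(3.064e+07) = 74.86 dB.

74.9 dB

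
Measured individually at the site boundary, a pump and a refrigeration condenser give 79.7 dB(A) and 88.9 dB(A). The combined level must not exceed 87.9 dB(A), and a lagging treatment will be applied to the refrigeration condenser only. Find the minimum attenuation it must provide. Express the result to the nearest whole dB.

Fixed contribution from the other source: Σ 10^(L/10) = 10^(79.7/10) = 9.333e+07 (79.70 dB(A)).
The limit corresponds to 10^(87.9/10) = 6.166e+08; subtracting the fixed part leaves 5.233e+08 for the refrigeration condenser, i.e. 87.19 dB(A).
Required insertion loss = 88.9 − 87.19 = 1.71 dB.

2 dB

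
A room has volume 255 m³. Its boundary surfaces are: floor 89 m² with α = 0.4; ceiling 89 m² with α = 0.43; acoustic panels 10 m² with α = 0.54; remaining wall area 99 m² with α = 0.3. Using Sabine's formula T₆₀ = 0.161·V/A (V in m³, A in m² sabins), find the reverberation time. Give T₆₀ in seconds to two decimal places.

A = Σ Sᵢαᵢ = 89·0.4 + 89·0.43 + 10·0.54 + 99·0.3 = 108.97 m².
T₆₀ = 0.161 × 255 / 108.97 = 0.377 s.

0.38 s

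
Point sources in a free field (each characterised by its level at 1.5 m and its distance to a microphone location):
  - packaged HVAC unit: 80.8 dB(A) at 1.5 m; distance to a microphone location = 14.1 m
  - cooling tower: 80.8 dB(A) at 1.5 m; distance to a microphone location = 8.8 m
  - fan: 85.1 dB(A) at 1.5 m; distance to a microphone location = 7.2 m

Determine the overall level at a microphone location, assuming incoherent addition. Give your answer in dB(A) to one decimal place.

72.8 dB(A)

First find each source's level at the receiver (point-source: −20·log₁₀(r/r_ref)), then combine on an intensity basis.
packaged HVAC unit: 80.8 − 20·log₁₀(14.1/1.5) = 80.8 − 19.46 = 61.34 dB(A).
cooling tower: 80.8 − 20·log₁₀(8.8/1.5) = 80.8 − 15.37 = 65.43 dB(A).
fan: 85.1 − 20·log₁₀(7.2/1.5) = 85.1 − 13.62 = 71.48 dB(A).
Σ 10^(L/10) = 1.890e+07 → L_total = 10·log₁₀(1.890e+07) = 72.76 dB(A).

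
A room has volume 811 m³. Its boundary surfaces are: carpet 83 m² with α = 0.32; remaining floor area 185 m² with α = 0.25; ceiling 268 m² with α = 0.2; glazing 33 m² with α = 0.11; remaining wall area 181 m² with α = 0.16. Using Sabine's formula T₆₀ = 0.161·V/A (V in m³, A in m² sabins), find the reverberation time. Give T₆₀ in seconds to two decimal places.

0.82 s

A = Σ Sᵢαᵢ = 83·0.32 + 185·0.25 + 268·0.2 + 33·0.11 + 181·0.16 = 159.00 m².
T₆₀ = 0.161 × 811 / 159.00 = 0.821 s.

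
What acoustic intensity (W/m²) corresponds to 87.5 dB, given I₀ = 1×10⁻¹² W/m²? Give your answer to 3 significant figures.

0.000562 W/m²

I/I₀ = 10^(87.5/10) = 5.623e+08, so I = 5.623e+08 × 10⁻¹² W/m².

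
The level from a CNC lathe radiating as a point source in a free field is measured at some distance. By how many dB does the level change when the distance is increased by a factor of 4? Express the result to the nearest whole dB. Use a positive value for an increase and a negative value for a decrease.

-12 dB

A point source loses 6 dB per doubling of distance; generally ΔL = −20·log₁₀(r₂/r₁).
ΔL = −20·log₁₀(4) = -12.04 dB.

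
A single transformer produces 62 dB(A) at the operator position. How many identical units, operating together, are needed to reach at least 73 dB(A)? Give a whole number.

N identical sources give L₁ + 10·log₁₀ N, so require 10·log₁₀ N ≥ 73 − 62 = 11.0 dB.
N ≥ 10^(11.0/10) = 12.589, so N = 13.

13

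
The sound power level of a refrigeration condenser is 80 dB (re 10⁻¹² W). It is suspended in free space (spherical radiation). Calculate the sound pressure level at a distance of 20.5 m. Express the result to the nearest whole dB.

43 dB

Free-field spherical radiation: L_p = L_w − 10·log₁₀(4π·r²), r = 20.5 m.
4π·r² = 5281 m², 10·log₁₀ of that is 37.227 dB.
L_p = 80 − 37.227 = 42.77 dB.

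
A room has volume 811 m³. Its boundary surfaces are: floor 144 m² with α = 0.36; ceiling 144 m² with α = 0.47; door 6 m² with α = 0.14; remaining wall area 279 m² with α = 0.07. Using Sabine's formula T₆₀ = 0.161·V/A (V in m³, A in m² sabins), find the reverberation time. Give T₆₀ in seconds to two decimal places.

A = Σ Sᵢαᵢ = 144·0.36 + 144·0.47 + 6·0.14 + 279·0.07 = 139.89 m².
T₆₀ = 0.161 × 811 / 139.89 = 0.933 s.

0.93 s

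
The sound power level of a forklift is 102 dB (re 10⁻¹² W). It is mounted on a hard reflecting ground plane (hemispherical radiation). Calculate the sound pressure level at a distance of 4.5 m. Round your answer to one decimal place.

L_p = L_w − 10·log₁₀(2π·r²) with r = 4.5 m.
2π·r² = 127.2 m², 10·log₁₀ of that is 21.046 dB.
L_p = 102 − 21.046 = 80.95 dB.

81.0 dB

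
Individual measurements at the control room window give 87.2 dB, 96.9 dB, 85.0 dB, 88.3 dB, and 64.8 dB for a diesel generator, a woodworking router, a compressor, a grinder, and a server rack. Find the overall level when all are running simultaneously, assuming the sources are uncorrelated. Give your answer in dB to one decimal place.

For uncorrelated sources the intensities add, so convert each level to linear form, sum, and take 10·log₁₀ of the total.
Σ 10^(L/10) = 10^(87.2/10) + 10^(96.9/10) + 10^(85.0/10) + 10^(88.3/10) + 10^(64.8/10) = 6.418e+09.
L_total = 10·log₁₀(6.418e+09) = 98.07 dB.

98.1 dB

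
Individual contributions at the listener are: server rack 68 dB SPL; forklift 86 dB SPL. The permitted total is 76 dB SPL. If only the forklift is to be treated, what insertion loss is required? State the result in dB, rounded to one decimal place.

Everything except the forklift sums to 10^(68/10) = 6.310e+06 in linear terms, 68.00 dB SPL.
To meet 76 dB SPL overall, the treated forklift may contribute at most 10^(76/10) − 6.310e+06 = 3.350e+07, i.e. 75.25 dB SPL.
Required insertion loss = 86 − 75.25 = 10.75 dB.

10.7 dB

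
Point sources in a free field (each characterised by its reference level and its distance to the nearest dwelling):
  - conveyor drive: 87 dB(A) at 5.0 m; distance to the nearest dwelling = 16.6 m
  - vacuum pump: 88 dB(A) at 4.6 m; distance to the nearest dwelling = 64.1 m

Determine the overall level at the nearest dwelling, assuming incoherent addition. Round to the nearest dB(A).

77 dB(A)

First find each source's level at the receiver (point-source: −20·log₁₀(r/r_ref)), then combine on an intensity basis.
conveyor drive: 87 − 20·log₁₀(16.6/5.0) = 87 − 10.42 = 76.58 dB(A).
vacuum pump: 88 − 20·log₁₀(64.1/4.6) = 88 − 22.88 = 65.12 dB(A).
Σ 10^(L/10) = 4.872e+07 → L_total = 10·log₁₀(4.872e+07) = 76.88 dB(A).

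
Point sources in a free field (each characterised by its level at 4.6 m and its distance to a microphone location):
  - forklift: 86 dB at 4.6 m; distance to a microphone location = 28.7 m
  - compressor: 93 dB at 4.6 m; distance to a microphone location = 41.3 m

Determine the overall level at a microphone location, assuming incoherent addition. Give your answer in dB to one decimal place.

Apply inverse-square spreading to bring every level to the receiver, then sum 10^(L/10).
forklift: 86 − 20·log₁₀(28.7/4.6) = 86 − 15.90 = 70.10 dB.
compressor: 93 − 20·log₁₀(41.3/4.6) = 93 − 19.06 = 73.94 dB.
Σ 10^(L/10) = 3.498e+07 → L_total = 10·log₁₀(3.498e+07) = 75.44 dB.

75.4 dB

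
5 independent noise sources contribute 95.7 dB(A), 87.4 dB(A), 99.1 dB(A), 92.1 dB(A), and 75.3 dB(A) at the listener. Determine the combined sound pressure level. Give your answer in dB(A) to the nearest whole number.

101 dB(A)

Incoherent sources combine by intensity addition: L_total = 10·log₁₀(Σ 10^(L_i/10)).
Σ 10^(L/10) = 10^(95.7/10) + 10^(87.4/10) + 10^(99.1/10) + 10^(92.1/10) + 10^(75.3/10) = 1.405e+10.
L_total = 10·log₁₀(1.405e+10) = 101.48 dB(A).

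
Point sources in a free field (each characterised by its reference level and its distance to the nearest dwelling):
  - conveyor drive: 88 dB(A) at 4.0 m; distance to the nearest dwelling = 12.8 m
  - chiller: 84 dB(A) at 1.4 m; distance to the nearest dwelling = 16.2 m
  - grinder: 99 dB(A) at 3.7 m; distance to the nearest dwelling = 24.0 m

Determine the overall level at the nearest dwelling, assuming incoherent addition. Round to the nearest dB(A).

84 dB(A)

Apply inverse-square spreading to bring every level to the receiver, then sum 10^(L/10).
conveyor drive: 88 − 20·log₁₀(12.8/4.0) = 88 − 10.10 = 77.90 dB(A).
chiller: 84 − 20·log₁₀(16.2/1.4) = 84 − 21.27 = 62.73 dB(A).
grinder: 99 − 20·log₁₀(24.0/3.7) = 99 − 16.24 = 82.76 dB(A).
Σ 10^(L/10) = 2.523e+08 → L_total = 10·log₁₀(2.523e+08) = 84.02 dB(A).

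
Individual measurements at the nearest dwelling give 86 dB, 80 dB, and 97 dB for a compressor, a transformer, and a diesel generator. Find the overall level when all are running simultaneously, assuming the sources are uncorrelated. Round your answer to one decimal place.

97.4 dB

Incoherent sources combine by intensity addition: L_total = 10·log₁₀(Σ 10^(L_i/10)).
Σ 10^(L/10) = 10^(86/10) + 10^(80/10) + 10^(97/10) = 5.510e+09.
L_total = 10·log₁₀(5.510e+09) = 97.41 dB.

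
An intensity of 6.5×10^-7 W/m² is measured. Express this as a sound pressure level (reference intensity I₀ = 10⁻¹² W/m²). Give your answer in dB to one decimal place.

58.1 dB

Dividing by I₀ shifts the exponent by 12: I/I₀ = 6.5×10^5.
L = 10·(0.8129 + 5) = 58.13 dB.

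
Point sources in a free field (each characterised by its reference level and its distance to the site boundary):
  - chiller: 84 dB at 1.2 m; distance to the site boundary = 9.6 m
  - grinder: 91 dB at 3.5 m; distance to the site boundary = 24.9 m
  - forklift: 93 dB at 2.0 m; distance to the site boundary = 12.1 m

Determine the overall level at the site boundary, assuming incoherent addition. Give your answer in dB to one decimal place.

First find each source's level at the receiver (point-source: −20·log₁₀(r/r_ref)), then combine on an intensity basis.
chiller: 84 − 20·log₁₀(9.6/1.2) = 84 − 18.06 = 65.94 dB.
grinder: 91 − 20·log₁₀(24.9/3.5) = 91 − 17.04 = 73.96 dB.
forklift: 93 − 20·log₁₀(12.1/2.0) = 93 − 15.64 = 77.36 dB.
Σ 10^(L/10) = 8.331e+07 → L_total = 10·log₁₀(8.331e+07) = 79.21 dB.

79.2 dB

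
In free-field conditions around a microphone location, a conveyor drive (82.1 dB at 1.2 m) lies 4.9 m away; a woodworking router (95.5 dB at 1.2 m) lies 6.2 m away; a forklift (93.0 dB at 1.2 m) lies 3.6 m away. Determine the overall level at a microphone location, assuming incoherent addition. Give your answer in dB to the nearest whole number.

Propagate each source to the receiver with L = L_ref − 20·log₁₀(r/r_ref), then add intensities.
conveyor drive: 82.1 − 20·log₁₀(4.9/1.2) = 82.1 − 12.22 = 69.88 dB.
woodworking router: 95.5 − 20·log₁₀(6.2/1.2) = 95.5 − 14.26 = 81.24 dB.
forklift: 93.0 − 20·log₁₀(3.6/1.2) = 93.0 − 9.54 = 83.46 dB.
Σ 10^(L/10) = 3.643e+08 → L_total = 10·log₁₀(3.643e+08) = 85.62 dB.

86 dB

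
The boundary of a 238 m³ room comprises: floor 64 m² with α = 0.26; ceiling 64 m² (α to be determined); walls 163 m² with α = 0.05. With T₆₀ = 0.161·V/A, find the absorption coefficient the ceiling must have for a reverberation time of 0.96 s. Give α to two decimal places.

Required total absorption A = 0.161·238/0.96 = 39.91 m².
Absorption from the other surfaces = 64·0.26 + 163·0.05 = 24.79 m², so the ceiling must supply 15.12 m² over 64 m².
α = 15.12/64 = 0.236.

0.24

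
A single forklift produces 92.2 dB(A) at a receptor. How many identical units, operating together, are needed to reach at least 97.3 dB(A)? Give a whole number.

4

N identical sources give L₁ + 10·log₁₀ N, so require 10·log₁₀ N ≥ 97.3 − 92.2 = 5.1 dB.
N ≥ 10^(5.1/10) = 3.236, so N = 4.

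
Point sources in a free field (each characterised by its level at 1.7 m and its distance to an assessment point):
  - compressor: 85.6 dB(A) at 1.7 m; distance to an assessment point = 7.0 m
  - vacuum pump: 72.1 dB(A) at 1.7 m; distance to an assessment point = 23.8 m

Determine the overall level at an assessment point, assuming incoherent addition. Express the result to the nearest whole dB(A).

73 dB(A)

Propagate each source to the receiver with L = L_ref − 20·log₁₀(r/r_ref), then add intensities.
compressor: 85.6 − 20·log₁₀(7.0/1.7) = 85.6 − 12.29 = 73.31 dB(A).
vacuum pump: 72.1 − 20·log₁₀(23.8/1.7) = 72.1 − 22.92 = 49.18 dB(A).
Σ 10^(L/10) = 2.150e+07 → L_total = 10·log₁₀(2.150e+07) = 73.32 dB(A).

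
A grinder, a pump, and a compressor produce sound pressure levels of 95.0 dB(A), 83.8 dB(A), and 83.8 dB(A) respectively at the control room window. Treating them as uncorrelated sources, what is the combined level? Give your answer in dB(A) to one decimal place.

For uncorrelated sources the intensities add, so convert each level to linear form, sum, and take 10·log₁₀ of the total.
Σ 10^(L/10) = 10^(95.0/10) + 10^(83.8/10) + 10^(83.8/10) = 3.642e+09.
L_total = 10·log₁₀(3.642e+09) = 95.61 dB(A).

95.6 dB(A)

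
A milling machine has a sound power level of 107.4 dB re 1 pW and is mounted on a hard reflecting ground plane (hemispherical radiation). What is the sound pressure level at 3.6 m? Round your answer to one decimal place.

88.3 dB

The power spreads over a hemisphere of area 2π·r², so L_p = L_w − 10·log₁₀(2π·r²).
2π·r² = 81.43 m², 10·log₁₀ of that is 19.108 dB.
L_p = 107.4 − 19.108 = 88.29 dB.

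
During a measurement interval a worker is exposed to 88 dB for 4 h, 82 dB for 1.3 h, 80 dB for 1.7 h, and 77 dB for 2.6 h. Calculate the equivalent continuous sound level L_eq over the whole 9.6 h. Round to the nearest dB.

L_eq = 10·log₁₀[(1/T)·Σ tᵢ·10^(Lᵢ/10)] with T = 9.6 h.
Σ tᵢ·10^(Lᵢ/10) = 4·10^(88/10) + 1.3·10^(82/10) + 1.7·10^(80/10) + 2.6·10^(77/10) = 3.030e+09.
L_eq = 10·log₁₀(3.030e+09/9.6) = 84.99 dB.

85 dB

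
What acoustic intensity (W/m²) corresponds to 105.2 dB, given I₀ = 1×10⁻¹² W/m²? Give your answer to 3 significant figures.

I = I₀·10^(L/10) = 10⁻¹² × 10^(105.2/10) = 10^(-1.480).

0.0331 W/m²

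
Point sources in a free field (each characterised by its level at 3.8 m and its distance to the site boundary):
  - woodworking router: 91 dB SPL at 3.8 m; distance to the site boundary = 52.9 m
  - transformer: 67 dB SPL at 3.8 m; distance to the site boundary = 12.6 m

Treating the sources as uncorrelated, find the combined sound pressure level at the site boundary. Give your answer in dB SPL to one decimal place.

68.4 dB SPL

Apply inverse-square spreading to bring every level to the receiver, then sum 10^(L/10).
woodworking router: 91 − 20·log₁₀(52.9/3.8) = 91 − 22.87 = 68.13 dB SPL.
transformer: 67 − 20·log₁₀(12.6/3.8) = 67 − 10.41 = 56.59 dB SPL.
Σ 10^(L/10) = 6.952e+06 → L_total = 10·log₁₀(6.952e+06) = 68.42 dB SPL.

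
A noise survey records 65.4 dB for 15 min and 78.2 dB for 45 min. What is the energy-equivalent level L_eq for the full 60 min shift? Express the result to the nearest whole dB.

L_eq = 10·log₁₀[(1/T)·Σ tᵢ·10^(Lᵢ/10)] with T = 60 min.
Σ tᵢ·10^(Lᵢ/10) = 15·10^(65.4/10) + 45·10^(78.2/10) = 3.025e+09.
L_eq = 10·log₁₀(3.025e+09/60) = 77.03 dB.

77 dB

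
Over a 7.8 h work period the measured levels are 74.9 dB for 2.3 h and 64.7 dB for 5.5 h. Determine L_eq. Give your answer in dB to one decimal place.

70.5 dB

L_eq = 10·log₁₀[(1/T)·Σ tᵢ·10^(Lᵢ/10)] with T = 7.8 h.
Σ tᵢ·10^(Lᵢ/10) = 2.3·10^(74.9/10) + 5.5·10^(64.7/10) = 8.731e+07.
L_eq = 10·log₁₀(8.731e+07/7.8) = 70.49 dB.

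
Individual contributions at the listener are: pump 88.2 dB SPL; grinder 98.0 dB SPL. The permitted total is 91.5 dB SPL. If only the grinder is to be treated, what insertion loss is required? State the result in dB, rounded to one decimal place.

9.2 dB

The untreated sources together contribute 10^(88.2/10) = 6.607e+08, i.e. 88.20 dB SPL.
To meet 91.5 dB SPL overall, the treated grinder may contribute at most 10^(91.5/10) − 6.607e+08 = 7.518e+08, i.e. 88.76 dB SPL.
Required insertion loss = 98.0 − 88.76 = 9.24 dB.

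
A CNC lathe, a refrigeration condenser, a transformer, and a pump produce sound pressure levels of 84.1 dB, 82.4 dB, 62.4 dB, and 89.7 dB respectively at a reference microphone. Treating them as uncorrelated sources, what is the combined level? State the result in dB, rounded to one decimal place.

91.4 dB

For uncorrelated sources the intensities add, so convert each level to linear form, sum, and take 10·log₁₀ of the total.
Σ 10^(L/10) = 10^(84.1/10) + 10^(82.4/10) + 10^(62.4/10) + 10^(89.7/10) = 1.366e+09.
L_total = 10·log₁₀(1.366e+09) = 91.35 dB.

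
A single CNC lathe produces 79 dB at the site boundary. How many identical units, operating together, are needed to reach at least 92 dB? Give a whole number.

20

Need L₁ + 10·log₁₀ N ≥ 92, i.e. log₁₀ N ≥ 1.30.
N ≥ 10^(13.0/10) = 19.953, so N = 20.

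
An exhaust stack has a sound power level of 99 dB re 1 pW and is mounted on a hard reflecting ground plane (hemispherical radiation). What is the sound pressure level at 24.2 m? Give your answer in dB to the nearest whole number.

63 dB

The power spreads over a hemisphere of area 2π·r², so L_p = L_w − 10·log₁₀(2π·r²).
2π·r² = 3680 m², 10·log₁₀ of that is 35.658 dB.
L_p = 99 − 35.658 = 63.34 dB.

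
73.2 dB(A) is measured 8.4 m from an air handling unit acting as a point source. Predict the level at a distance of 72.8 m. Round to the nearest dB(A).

For a point source, L₂ = L₁ − 20·log₁₀(r₂/r₁).
L₂ = 73.2 − 20·log₁₀(72.8/8.4) = 73.2 − 18.757 = 54.44 dB(A).

54 dB(A)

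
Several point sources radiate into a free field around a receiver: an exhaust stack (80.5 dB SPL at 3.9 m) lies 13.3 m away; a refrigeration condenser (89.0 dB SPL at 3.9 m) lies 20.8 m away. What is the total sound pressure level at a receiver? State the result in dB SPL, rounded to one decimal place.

75.7 dB SPL

Apply inverse-square spreading to bring every level to the receiver, then sum 10^(L/10).
exhaust stack: 80.5 − 20·log₁₀(13.3/3.9) = 80.5 − 10.66 = 69.84 dB SPL.
refrigeration condenser: 89.0 − 20·log₁₀(20.8/3.9) = 89.0 − 14.54 = 74.46 dB SPL.
Σ 10^(L/10) = 3.757e+07 → L_total = 10·log₁₀(3.757e+07) = 75.75 dB SPL.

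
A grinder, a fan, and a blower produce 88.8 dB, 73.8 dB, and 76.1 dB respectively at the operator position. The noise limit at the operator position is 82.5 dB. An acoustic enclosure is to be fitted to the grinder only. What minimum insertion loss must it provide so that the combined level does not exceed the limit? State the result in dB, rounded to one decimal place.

Everything except the grinder sums to 10^(73.8/10) + 10^(76.1/10) = 6.473e+07 in linear terms, 78.11 dB.
The limit corresponds to 10^(82.5/10) = 1.778e+08; subtracting the fixed part leaves 1.131e+08 for the grinder, i.e. 80.53 dB.
Required insertion loss = 88.8 − 80.53 = 8.27 dB.

8.3 dB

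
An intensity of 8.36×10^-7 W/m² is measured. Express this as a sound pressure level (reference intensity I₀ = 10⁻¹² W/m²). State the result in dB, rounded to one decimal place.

I/I₀ = 8.36×10^-7/10⁻¹² = 8.36×10^5, and L = 10·log₁₀(I/I₀).
L = 10·(0.9222 + 5) = 59.22 dB.

59.2 dB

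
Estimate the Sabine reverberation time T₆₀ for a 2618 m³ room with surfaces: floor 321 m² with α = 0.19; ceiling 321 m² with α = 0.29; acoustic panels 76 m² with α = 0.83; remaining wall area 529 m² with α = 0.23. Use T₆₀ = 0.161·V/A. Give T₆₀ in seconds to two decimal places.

Summing Sᵢαᵢ: 321·0.19 + 321·0.29 + 76·0.83 + 529·0.23 = 338.83 m².
T₆₀ = 0.161 × 2618 / 338.83 = 1.244 s.

1.24 s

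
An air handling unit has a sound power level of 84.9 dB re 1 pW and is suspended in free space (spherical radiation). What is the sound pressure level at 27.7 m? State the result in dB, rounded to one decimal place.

The power spreads over a sphere of area 4π·r², so L_p = L_w − 10·log₁₀(4π·r²).
4π·r² = 9642 m², 10·log₁₀ of that is 39.842 dB.
L_p = 84.9 − 39.842 = 45.06 dB.

45.1 dB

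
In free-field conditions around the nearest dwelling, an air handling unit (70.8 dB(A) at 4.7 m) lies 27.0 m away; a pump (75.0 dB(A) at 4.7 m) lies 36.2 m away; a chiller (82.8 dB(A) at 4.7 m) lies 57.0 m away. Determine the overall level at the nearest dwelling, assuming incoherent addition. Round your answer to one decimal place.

Apply inverse-square spreading to bring every level to the receiver, then sum 10^(L/10).
air handling unit: 70.8 − 20·log₁₀(27.0/4.7) = 70.8 − 15.19 = 55.61 dB(A).
pump: 75.0 − 20·log₁₀(36.2/4.7) = 75.0 − 17.73 = 57.27 dB(A).
chiller: 82.8 − 20·log₁₀(57.0/4.7) = 82.8 − 21.68 = 61.12 dB(A).
Σ 10^(L/10) = 2.193e+06 → L_total = 10·log₁₀(2.193e+06) = 63.41 dB(A).

63.4 dB(A)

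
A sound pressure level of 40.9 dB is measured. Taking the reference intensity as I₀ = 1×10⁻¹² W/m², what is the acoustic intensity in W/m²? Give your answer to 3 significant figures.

1.23e-08 W/m²

L = 10·log₁₀(I/I₀) ⇒ I = I₀·10^(L/10) = 10⁻¹² × 10^4.09.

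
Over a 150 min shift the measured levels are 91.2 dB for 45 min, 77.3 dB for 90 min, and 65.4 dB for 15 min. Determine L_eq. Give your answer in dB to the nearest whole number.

86 dB

The energy average is taken in the linear domain: L_eq = 10·log₁₀[(Σ tᵢ·10^(Lᵢ/10))/T], T = 150 min.
Σ tᵢ·10^(Lᵢ/10) = 45·10^(91.2/10) + 90·10^(77.3/10) + 15·10^(65.4/10) = 6.421e+10.
L_eq = 10·log₁₀(6.421e+10/150) = 86.31 dB.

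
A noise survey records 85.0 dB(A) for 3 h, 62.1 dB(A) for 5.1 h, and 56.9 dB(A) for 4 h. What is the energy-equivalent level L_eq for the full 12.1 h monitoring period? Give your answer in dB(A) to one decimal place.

79.0 dB(A)

L_eq = 10·log₁₀[(1/T)·Σ tᵢ·10^(Lᵢ/10)] with T = 12.1 h.
Σ tᵢ·10^(Lᵢ/10) = 3·10^(85.0/10) + 5.1·10^(62.1/10) + 4·10^(56.9/10) = 9.589e+08.
L_eq = 10·log₁₀(9.589e+08/12.1) = 78.99 dB(A).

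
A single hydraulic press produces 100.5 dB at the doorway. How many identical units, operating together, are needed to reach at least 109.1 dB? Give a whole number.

Need L₁ + 10·log₁₀ N ≥ 109.1, i.e. log₁₀ N ≥ 0.86.
N ≥ 10^(8.6/10) = 7.244, so N = 8.

8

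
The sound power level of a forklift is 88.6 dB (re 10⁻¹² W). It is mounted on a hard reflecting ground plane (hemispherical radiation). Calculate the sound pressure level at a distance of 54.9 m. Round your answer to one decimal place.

45.8 dB

The power spreads over a hemisphere of area 2π·r², so L_p = L_w − 10·log₁₀(2π·r²).
2π·r² = 1.894e+04 m², 10·log₁₀ of that is 42.773 dB.
L_p = 88.6 − 42.773 = 45.83 dB.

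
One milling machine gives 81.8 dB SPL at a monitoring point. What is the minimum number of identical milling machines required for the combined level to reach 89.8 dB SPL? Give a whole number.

N identical sources give L₁ + 10·log₁₀ N, so require 10·log₁₀ N ≥ 89.8 − 81.8 = 8.0 dB.
N ≥ 10^(8.0/10) = 6.310, so N = 7.

7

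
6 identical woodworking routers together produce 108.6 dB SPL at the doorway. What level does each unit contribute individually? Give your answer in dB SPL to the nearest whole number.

Dividing the total intensity by 6 lowers the level by 10·log₁₀ 6 = 7.782 dB: L₁ = 108.6 − 7.782.

101 dB SPL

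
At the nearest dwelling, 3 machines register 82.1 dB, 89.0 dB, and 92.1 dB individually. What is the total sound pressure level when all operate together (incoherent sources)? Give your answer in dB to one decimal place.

For uncorrelated sources the intensities add, so convert each level to linear form, sum, and take 10·log₁₀ of the total.
Σ 10^(L/10) = 10^(82.1/10) + 10^(89.0/10) + 10^(92.1/10) = 2.578e+09.
L_total = 10·log₁₀(2.578e+09) = 94.11 dB.

94.1 dB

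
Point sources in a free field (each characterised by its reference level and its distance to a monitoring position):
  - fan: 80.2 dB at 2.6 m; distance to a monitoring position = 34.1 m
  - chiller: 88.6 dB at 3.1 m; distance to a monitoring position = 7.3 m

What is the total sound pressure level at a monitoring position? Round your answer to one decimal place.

Propagate each source to the receiver with L = L_ref − 20·log₁₀(r/r_ref), then add intensities.
fan: 80.2 − 20·log₁₀(34.1/2.6) = 80.2 − 22.36 = 57.84 dB.
chiller: 88.6 − 20·log₁₀(7.3/3.1) = 88.6 − 7.44 = 81.16 dB.
Σ 10^(L/10) = 1.312e+08 → L_total = 10·log₁₀(1.312e+08) = 81.18 dB.

81.2 dB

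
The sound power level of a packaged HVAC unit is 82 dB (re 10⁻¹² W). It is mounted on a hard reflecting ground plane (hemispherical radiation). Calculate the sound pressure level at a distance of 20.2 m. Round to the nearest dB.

Free-field hemispherical radiation: L_p = L_w − 10·log₁₀(2π·r²), r = 20.2 m.
2π·r² = 2564 m², 10·log₁₀ of that is 34.089 dB.
L_p = 82 − 34.089 = 47.91 dB.

48 dB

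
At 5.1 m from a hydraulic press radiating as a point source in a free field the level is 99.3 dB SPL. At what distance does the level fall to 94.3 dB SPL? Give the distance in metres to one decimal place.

9.1 m

The 5.0 dB drop corresponds to a distance ratio of 10^(5.0/20) for a point source.
r₂ = 5.1·10^((99.3−94.3)/20) = 5.1·10^(5.0/20) = 9.07 m.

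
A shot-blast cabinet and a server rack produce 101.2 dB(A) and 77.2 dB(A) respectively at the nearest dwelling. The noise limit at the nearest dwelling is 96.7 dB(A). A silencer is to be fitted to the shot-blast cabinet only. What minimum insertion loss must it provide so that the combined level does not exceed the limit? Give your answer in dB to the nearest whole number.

5 dB

Everything except the shot-blast cabinet sums to 10^(77.2/10) = 5.248e+07 in linear terms, 77.20 dB(A).
To meet 96.7 dB(A) overall, the treated shot-blast cabinet may contribute at most 10^(96.7/10) − 5.248e+07 = 4.625e+09, i.e. 96.65 dB(A).
Required insertion loss = 101.2 − 96.65 = 4.55 dB.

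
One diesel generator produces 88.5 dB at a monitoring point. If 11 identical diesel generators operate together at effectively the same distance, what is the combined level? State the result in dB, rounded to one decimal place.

98.9 dB

With 11 equal, uncorrelated contributions the intensity is 11× that of one unit, giving a rise of 10·log₁₀ 11.
L_total = 88.5 + 10·log₁₀(11) = 88.5 + 10.414 = 98.91 dB.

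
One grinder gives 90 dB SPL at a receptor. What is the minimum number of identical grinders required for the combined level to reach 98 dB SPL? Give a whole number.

Need L₁ + 10·log₁₀ N ≥ 98, i.e. log₁₀ N ≥ 0.80.
N ≥ 10^(8.0/10) = 6.310, so N = 7.

7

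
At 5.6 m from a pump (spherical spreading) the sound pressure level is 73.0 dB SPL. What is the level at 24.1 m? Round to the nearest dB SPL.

60 dB SPL

For a point source, L₂ = L₁ − 20·log₁₀(r₂/r₁).
L₂ = 73.0 − 20·log₁₀(24.1/5.6) = 73.0 − 12.677 = 60.32 dB SPL.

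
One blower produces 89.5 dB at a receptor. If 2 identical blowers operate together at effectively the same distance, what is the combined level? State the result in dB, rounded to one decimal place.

92.5 dB

N identical incoherent sources raise the level by 10·log₁₀ N.
L_total = 89.5 + 10·log₁₀(2) = 89.5 + 3.010 = 92.51 dB.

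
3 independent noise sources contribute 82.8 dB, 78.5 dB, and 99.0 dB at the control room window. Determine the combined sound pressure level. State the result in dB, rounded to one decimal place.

For uncorrelated sources the intensities add, so convert each level to linear form, sum, and take 10·log₁₀ of the total.
Σ 10^(L/10) = 10^(82.8/10) + 10^(78.5/10) + 10^(99.0/10) = 8.205e+09.
L_total = 10·log₁₀(8.205e+09) = 99.14 dB.

99.1 dB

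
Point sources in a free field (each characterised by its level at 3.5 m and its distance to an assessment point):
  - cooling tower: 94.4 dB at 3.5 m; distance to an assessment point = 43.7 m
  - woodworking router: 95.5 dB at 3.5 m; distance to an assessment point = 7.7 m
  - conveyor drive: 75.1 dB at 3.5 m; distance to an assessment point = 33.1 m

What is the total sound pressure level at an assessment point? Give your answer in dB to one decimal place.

First find each source's level at the receiver (point-source: −20·log₁₀(r/r_ref)), then combine on an intensity basis.
cooling tower: 94.4 − 20·log₁₀(43.7/3.5) = 94.4 − 21.93 = 72.47 dB.
woodworking router: 95.5 − 20·log₁₀(7.7/3.5) = 95.5 − 6.85 = 88.65 dB.
conveyor drive: 75.1 − 20·log₁₀(33.1/3.5) = 75.1 − 19.52 = 55.58 dB.
Σ 10^(L/10) = 7.511e+08 → L_total = 10·log₁₀(7.511e+08) = 88.76 dB.

88.8 dB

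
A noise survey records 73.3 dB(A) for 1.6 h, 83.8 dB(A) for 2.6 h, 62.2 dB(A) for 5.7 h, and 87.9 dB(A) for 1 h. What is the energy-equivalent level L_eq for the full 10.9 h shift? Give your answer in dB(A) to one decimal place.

Weight each interval's intensity by its duration and average over T = 10.9 h:
Σ tᵢ·10^(Lᵢ/10) = 1.6·10^(73.3/10) + 2.6·10^(83.8/10) + 5.7·10^(62.2/10) + 1·10^(87.9/10) = 1.284e+09.
L_eq = 10·log₁₀(1.284e+09/10.9) = 80.71 dB(A).

80.7 dB(A)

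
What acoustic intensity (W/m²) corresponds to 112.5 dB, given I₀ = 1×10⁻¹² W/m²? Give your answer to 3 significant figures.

0.178 W/m²

L = 10·log₁₀(I/I₀) ⇒ I = I₀·10^(L/10) = 10⁻¹² × 10^11.25.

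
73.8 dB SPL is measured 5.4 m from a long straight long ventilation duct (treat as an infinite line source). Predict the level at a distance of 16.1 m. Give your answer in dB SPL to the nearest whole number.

69 dB SPL

Line-source attenuation: ΔL = 10·log₁₀(r₂/r₁) = 10·log₁₀(16.1/5.4) = 4.744 dB.
L₂ = 73.8 − 10·log₁₀(16.1/5.4) = 73.8 − 4.744 = 69.06 dB SPL.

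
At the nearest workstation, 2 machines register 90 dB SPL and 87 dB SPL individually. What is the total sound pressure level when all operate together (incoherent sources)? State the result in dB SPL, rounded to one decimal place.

Incoherent sources combine by intensity addition: L_total = 10·log₁₀(Σ 10^(L_i/10)).
Σ 10^(L/10) = 10^(90/10) + 10^(87/10) = 1.501e+09.
L_total = 10·log₁₀(1.501e+09) = 91.76 dB SPL.

91.8 dB SPL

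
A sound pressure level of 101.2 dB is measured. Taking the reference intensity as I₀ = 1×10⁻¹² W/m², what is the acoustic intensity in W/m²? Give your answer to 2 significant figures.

I = I₀·10^(L/10) = 10⁻¹² × 10^(101.2/10) = 10^(-1.880).

0.013 W/m²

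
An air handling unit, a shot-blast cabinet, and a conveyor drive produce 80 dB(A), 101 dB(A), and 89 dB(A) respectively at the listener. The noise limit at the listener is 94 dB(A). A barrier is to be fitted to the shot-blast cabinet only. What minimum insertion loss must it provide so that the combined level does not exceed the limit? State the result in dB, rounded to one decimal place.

8.9 dB

Everything except the shot-blast cabinet sums to 10^(80/10) + 10^(89/10) = 8.943e+08 in linear terms, 89.51 dB(A).
The limit corresponds to 10^(94/10) = 2.512e+09; subtracting the fixed part leaves 1.618e+09 for the shot-blast cabinet, i.e. 92.09 dB(A).
So the shot-blast cabinet must be reduced from 101 to 92.09 dB(A): IL = 8.91 dB.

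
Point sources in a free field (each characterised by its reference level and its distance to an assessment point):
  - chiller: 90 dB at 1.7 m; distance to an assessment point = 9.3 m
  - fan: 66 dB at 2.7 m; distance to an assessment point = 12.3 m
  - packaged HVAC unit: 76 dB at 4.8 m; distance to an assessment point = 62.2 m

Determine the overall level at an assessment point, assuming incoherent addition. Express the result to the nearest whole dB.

75 dB

Apply inverse-square spreading to bring every level to the receiver, then sum 10^(L/10).
chiller: 90 − 20·log₁₀(9.3/1.7) = 90 − 14.76 = 75.24 dB.
fan: 66 − 20·log₁₀(12.3/2.7) = 66 − 13.17 = 52.83 dB.
packaged HVAC unit: 76 − 20·log₁₀(62.2/4.8) = 76 − 22.25 = 53.75 dB.
Σ 10^(L/10) = 3.384e+07 → L_total = 10·log₁₀(3.384e+07) = 75.29 dB.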